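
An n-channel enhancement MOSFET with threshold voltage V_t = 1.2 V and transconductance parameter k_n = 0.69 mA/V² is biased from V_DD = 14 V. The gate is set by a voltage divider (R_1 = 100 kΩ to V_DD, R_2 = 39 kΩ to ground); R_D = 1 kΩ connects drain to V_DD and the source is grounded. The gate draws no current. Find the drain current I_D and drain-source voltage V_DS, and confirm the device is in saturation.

V_G = V_DD·R_2/(R_1+R_2) = 14×39/139 = 3.93 V. With the source grounded, V_GS = V_G = 3.93 V.
Assume saturation: I_D = (k_n/2)(V_GS − V_t)² = (0.69/2)×(3.93 − 1.2)² = 0.345×2.73² = 2.57 mA.
V_DS = V_DD − I_D·R_D = 14 − 2.57×1 = 11.4 V.
Saturation requires V_DS ≥ V_GS − V_t = 2.73 V; 11.4 ≥ 2.73 ✓.

I_D ≈ 2.6 mA, V_DS ≈ 11 V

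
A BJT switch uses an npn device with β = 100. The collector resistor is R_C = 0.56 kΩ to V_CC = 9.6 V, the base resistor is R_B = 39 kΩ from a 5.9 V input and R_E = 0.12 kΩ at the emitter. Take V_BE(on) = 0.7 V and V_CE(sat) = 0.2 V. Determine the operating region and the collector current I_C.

Assume active. Base-emitter loop: I_B = (V_BB − V_BE)/(R_B + (β+1)R_E) = (5.9 − 0.7)/(39 + 101×0.12) = 0.102 mA.
I_C = β·I_B = 100×0.102 = 10.2 mA.
V_CE = V_CC − I_C·R_C − I_E·R_E = 9.6 − 10.2×0.56 − 10.3×0.12 = 2.67 V > V_CE(sat), so the active-region assumption holds.

active; I_C ≈ 10 mA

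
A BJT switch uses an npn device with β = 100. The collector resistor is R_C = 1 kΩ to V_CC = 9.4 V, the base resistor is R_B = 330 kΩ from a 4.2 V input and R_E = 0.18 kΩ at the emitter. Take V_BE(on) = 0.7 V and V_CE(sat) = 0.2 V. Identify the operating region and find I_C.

Assume active. Base-emitter loop: I_B = (V_BB − V_BE)/(R_B + (β+1)R_E) = (4.2 − 0.7)/(330 + 101×0.18) = 0.0101 mA.
I_C = β·I_B = 100×0.0101 = 1.01 mA.
V_CE = V_CC − I_C·R_C − I_E·R_E = 9.4 − 1.01×1 − 1.02×0.18 = 8.21 V > V_CE(sat), so the active-region assumption holds.

active; I_C ≈ 1 mA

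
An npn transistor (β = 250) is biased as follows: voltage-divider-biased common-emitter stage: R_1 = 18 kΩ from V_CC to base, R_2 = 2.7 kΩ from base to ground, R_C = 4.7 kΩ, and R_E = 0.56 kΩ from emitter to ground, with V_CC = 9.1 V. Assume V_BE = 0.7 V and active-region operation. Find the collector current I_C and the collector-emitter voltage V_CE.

I_C ≈ 0.85 mA, V_CE ≈ 4.6 V

Thevenize the base divider: V_Th = V_CC·R_2/(R_1+R_2) = 9.1×2.7/20.7 = 1.19 V, R_Th = R_1‖R_2 = 2.35 kΩ.
Base-emitter loop: V_Th = I_B·R_Th + V_BE + (β+1)I_B·R_E, so I_B = (1.19 − 0.7) / (2.35 + 251×0.56) = 0.00341 mA.
I_C = β·I_B = 250×0.00341 = 0.852 mA, and I_E = (β+1)I_B = 0.855 mA.
V_CE = V_CC − I_C·R_C − I_E·R_E = 9.1 − 0.852×4.7 − 0.855×0.56 = 4.62 V.
V_CE = 4.62 V > 0.2 V confirms active-region operation.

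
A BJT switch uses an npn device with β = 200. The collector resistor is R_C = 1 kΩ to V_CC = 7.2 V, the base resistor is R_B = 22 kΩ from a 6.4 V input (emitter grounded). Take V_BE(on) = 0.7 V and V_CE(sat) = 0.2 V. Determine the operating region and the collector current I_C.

Assume active: I_B = (6.4 − 0.7)/22 = 0.259 mA, giving I_C = β·I_B = 51.8 mA.
But then V_CE = 7.2 − 51.8×1 = -44.6 V < V_CE(sat) = 0.2 V — impossible in the active region.
So the transistor is saturated. With V_CE = 0.2 V, I_C = (V_CC − 0.2)/R_C = 7/1 = 7 mA.
Check: β·I_B = 51.8 mA > I_C = 7 mA, confirming saturation.

saturation; I_C ≈ 7 mA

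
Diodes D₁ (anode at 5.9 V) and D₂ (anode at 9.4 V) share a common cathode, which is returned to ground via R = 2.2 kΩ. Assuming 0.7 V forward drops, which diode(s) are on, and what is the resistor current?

Assume both conduct. Then node N would need to be at both 5.9−0.7 = 5.2 V and 9.4−0.7 = 8.7 V, which is impossible.
Assume only D₂ conducts: V_N = 9.4 − 0.7 = 8.7 V, so I_R = 8.7/2.2 = 3.95 mA.
Check D₁: its anode-to-cathode voltage is 5.9 − 8.7 = -2.8 V < 0.7 V, so it is off. The assumption is consistent.

Only D₂ conducts; I_R ≈ 4 mA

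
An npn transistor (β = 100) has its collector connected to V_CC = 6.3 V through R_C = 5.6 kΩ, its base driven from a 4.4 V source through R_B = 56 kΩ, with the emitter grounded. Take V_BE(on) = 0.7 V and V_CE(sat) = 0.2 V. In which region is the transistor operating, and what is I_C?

Assume active: I_B = (4.4 − 0.7)/56 = 0.0661 mA, giving I_C = β·I_B = 6.61 mA.
But then V_CE = 6.3 − 6.61×5.6 = -30.7 V < V_CE(sat) = 0.2 V — impossible in the active region.
So the transistor is saturated. With V_CE = 0.2 V, I_C = (V_CC − 0.2)/R_C = 6.1/5.6 = 1.09 mA.
Check: β·I_B = 6.61 mA > I_C = 1.09 mA, confirming saturation.

saturation; I_C ≈ 1.1 mA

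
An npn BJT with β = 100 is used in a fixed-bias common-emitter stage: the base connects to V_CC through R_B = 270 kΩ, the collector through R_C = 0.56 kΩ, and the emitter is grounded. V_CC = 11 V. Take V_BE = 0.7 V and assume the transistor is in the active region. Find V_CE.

V_CE ≈ 8.9 V

Base loop: V_CC = I_B·R_B + V_BE, so I_B = (11 − 0.7)/270 kΩ = 0.0381 mA.
In the active region I_C = β·I_B = 100 × 0.0381 = 3.81 mA.
Collector loop: V_CE = V_CC − I_C·R_C = 11 − 3.81×0.56 = 8.86 V.
Since V_CE = 8.86 V > V_CE(sat) ≈ 0.2 V, the transistor is in the active region as assumed.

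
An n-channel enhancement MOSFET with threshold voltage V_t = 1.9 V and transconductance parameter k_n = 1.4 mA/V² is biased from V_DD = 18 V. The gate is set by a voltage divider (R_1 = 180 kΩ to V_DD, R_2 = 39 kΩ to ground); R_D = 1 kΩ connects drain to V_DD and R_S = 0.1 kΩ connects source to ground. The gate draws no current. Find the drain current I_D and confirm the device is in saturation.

I_D ≈ 1 mA

V_G = V_DD·R_2/(R_1+R_2) = 18×39/219 = 3.21 V.
Assume saturation: I_D = (k_n/2)(V_GS − V_t)² with V_GS = V_G − I_D·R_S = 3.21 − 0.1·I_D.
Substituting gives 0.007·I_D² − 1.18·I_D + 1.19 = 0, with roots I_D = 1.01 or 168 mA.
The root I_D = 168 mA gives V_GS = -13.6 V ≤ V_t, so take I_D = 1.01 mA.
Then V_GS = 3.1 V and V_DS = V_DD − I_D(R_D+R_S) = 18 − 1.01×1.1 = 16.9 V.
Saturation requires V_DS ≥ V_GS − V_t = 1.2 V; 16.9 ≥ 1.2 ✓.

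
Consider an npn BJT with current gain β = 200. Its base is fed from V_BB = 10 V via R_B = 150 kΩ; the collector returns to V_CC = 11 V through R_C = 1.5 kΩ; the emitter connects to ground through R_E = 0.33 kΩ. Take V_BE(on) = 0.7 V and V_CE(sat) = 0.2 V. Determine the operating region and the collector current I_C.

Assume active: I_B = (10 − 0.7)/(150 + 201×0.33) = 0.043 mA, I_C = β·I_B = 8.6 mA.
Then V_CE = 11 − 8.6×1.5 − 8.64×0.33 = -4.75 V < 0.2 V — the active assumption fails.
Re-solve with V_CE = 0.2 V. KCL at the emitter: V_E/R_E = (V_BB−0.7−V_E)/R_B + (V_CC−0.2−V_E)/R_C, giving V_E = 1.96 V.
I_C = (V_CC − 0.2 − V_E)/R_C = (10.8 − 1.96)/1.5 = 5.89 mA.
Check: I_B = (9.3 − 1.96)/150 = 0.0489 mA, and β·I_B = 9.79 mA > I_C, confirming saturation.

saturation; I_C ≈ 5.9 mA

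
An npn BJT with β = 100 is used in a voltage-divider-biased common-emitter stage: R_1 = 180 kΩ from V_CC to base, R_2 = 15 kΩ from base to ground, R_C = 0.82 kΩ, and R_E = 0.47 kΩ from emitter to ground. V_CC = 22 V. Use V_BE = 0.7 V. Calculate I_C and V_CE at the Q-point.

Thevenize the base divider: V_Th = V_CC·R_2/(R_1+R_2) = 22×15/195 = 1.69 V, R_Th = R_1‖R_2 = 13.8 kΩ.
Base-emitter loop: V_Th = I_B·R_Th + V_BE + (β+1)I_B·R_E, so I_B = (1.69 − 0.7) / (13.8 + 101×0.47) = 0.0162 mA.
I_C = β·I_B = 100×0.0162 = 1.62 mA, and I_E = (β+1)I_B = 1.63 mA.
V_CE = V_CC − I_C·R_C − I_E·R_E = 22 − 1.62×0.82 − 1.63×0.47 = 19.9 V.
V_CE = 19.9 V > 0.2 V confirms active-region operation.

I_C ≈ 1.6 mA, V_CE ≈ 20 V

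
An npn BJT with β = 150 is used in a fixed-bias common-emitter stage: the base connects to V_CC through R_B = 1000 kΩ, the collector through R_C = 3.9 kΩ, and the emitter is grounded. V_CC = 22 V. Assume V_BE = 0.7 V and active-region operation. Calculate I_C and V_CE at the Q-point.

Base loop: V_CC = I_B·R_B + V_BE, so I_B = (22 − 0.7)/1000 kΩ = 0.0213 mA.
In the active region I_C = β·I_B = 150 × 0.0213 = 3.19 mA.
Collector loop: V_CE = V_CC − I_C·R_C = 22 − 3.19×3.9 = 9.54 V.
Since V_CE = 9.54 V > V_CE(sat) ≈ 0.2 V, the transistor is in the active region as assumed.

I_C ≈ 3.2 mA, V_CE ≈ 9.5 V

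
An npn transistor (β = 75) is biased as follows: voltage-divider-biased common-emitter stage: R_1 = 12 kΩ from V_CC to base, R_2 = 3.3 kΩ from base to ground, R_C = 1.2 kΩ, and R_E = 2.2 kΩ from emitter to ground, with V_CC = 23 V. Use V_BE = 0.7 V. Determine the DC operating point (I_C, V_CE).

Thevenize the base divider: V_Th = V_CC·R_2/(R_1+R_2) = 23×3.3/15.3 = 4.96 V, R_Th = R_1‖R_2 = 2.59 kΩ.
Base-emitter loop: V_Th = I_B·R_Th + V_BE + (β+1)I_B·R_E, so I_B = (4.96 − 0.7) / (2.59 + 76×2.2) = 0.0251 mA.
I_C = β·I_B = 75×0.0251 = 1.88 mA, and I_E = (β+1)I_B = 1.91 mA.
V_CE = V_CC − I_C·R_C − I_E·R_E = 23 − 1.88×1.2 − 1.91×2.2 = 16.5 V.
V_CE = 16.5 V > 0.2 V confirms active-region operation.

I_C ≈ 1.9 mA, V_CE ≈ 17 V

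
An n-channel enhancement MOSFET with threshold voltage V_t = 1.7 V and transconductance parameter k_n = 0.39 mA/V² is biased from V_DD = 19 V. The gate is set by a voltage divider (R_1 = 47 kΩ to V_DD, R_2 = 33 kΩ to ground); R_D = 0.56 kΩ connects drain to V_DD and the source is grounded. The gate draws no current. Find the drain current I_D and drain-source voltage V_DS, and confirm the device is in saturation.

I_D ≈ 7.3 mA, V_DS ≈ 15 V

V_G = V_DD·R_2/(R_1+R_2) = 19×33/80 = 7.84 V. With the source grounded, V_GS = V_G = 7.84 V.
Assume saturation: I_D = (k_n/2)(V_GS − V_t)² = (0.39/2)×(7.84 − 1.7)² = 0.195×6.14² = 7.35 mA.
V_DS = V_DD − I_D·R_D = 19 − 7.35×0.56 = 14.9 V.
Saturation requires V_DS ≥ V_GS − V_t = 6.14 V; 14.9 ≥ 6.14 ✓.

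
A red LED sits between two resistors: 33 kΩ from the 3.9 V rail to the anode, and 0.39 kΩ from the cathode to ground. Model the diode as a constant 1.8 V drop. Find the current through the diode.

I ≈ 0.063 mA

The two resistors are in series with the diode, so KVL gives 3.9 = I·33 + 1.8 + I·0.39.
I = (3.9 − 1.8) / (33 + 0.39) kΩ = 2.1 / 33.4 = 0.0629 mA.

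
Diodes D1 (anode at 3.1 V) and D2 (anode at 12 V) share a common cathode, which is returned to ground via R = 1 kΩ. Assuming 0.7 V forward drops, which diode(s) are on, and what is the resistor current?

Assume both conduct. Then node N would need to be at both 3.1−0.7 = 2.4 V and 12−0.7 = 11.3 V, which is impossible.
Assume only D2 conducts: V_N = 12 − 0.7 = 11.3 V, so I_R = 11.3/1 = 11.3 mA.
Check D1: its anode-to-cathode voltage is 3.1 − 11.3 = -8.2 V < 0.7 V, so it is off. The assumption is consistent.

Only D2 conducts; I_R ≈ 11 mA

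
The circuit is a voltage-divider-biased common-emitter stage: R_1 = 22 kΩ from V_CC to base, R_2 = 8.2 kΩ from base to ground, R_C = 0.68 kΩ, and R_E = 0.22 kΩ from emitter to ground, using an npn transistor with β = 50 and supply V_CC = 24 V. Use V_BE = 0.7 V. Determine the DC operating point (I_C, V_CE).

Thevenize the base divider: V_Th = V_CC·R_2/(R_1+R_2) = 24×8.2/30.2 = 6.52 V, R_Th = R_1‖R_2 = 5.97 kΩ.
Base-emitter loop: V_Th = I_B·R_Th + V_BE + (β+1)I_B·R_E, so I_B = (6.52 − 0.7) / (5.97 + 51×0.22) = 0.338 mA.
I_C = β·I_B = 50×0.338 = 16.9 mA, and I_E = (β+1)I_B = 17.3 mA.
V_CE = V_CC − I_C·R_C − I_E·R_E = 24 − 16.9×0.68 − 17.3×0.22 = 8.7 V.
V_CE = 8.7 V > 0.2 V confirms active-region operation.

I_C ≈ 17 mA, V_CE ≈ 8.7 V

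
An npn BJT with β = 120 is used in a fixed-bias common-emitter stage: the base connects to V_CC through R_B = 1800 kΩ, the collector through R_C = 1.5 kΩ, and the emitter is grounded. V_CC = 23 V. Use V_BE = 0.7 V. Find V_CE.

Base loop: V_CC = I_B·R_B + V_BE, so I_B = (23 − 0.7)/1800 kΩ = 0.0124 mA.
In the active region I_C = β·I_B = 120 × 0.0124 = 1.49 mA.
Collector loop: V_CE = V_CC − I_C·R_C = 23 − 1.49×1.5 = 20.8 V.
Since V_CE = 20.8 V > V_CE(sat) ≈ 0.2 V, the transistor is in the active region as assumed.

V_CE ≈ 21 V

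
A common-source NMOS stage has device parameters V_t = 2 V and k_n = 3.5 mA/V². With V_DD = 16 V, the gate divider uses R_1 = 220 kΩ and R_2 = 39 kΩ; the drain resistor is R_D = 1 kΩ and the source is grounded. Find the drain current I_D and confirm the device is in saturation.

V_G = V_DD·R_2/(R_1+R_2) = 16×39/259 = 2.41 V. With the source grounded, V_GS = V_G = 2.41 V.
Assume saturation: I_D = (k_n/2)(V_GS − V_t)² = (3.5/2)×(2.41 − 2)² = 1.75×0.409² = 0.293 mA.
V_DS = V_DD − I_D·R_D = 16 − 0.293×1 = 15.7 V.
Saturation requires V_DS ≥ V_GS − V_t = 0.409 V; 15.7 ≥ 0.409 ✓.

I_D ≈ 0.29 mA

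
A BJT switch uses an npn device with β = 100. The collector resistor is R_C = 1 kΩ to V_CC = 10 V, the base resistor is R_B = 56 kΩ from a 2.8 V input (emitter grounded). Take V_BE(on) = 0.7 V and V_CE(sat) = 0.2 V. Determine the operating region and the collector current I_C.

Assume active. Base-emitter loop: I_B = (V_BB − V_BE)/R_B = (2.8 − 0.7)/56 = 0.0375 mA.
I_C = β·I_B = 100×0.0375 = 3.75 mA.
V_CE = V_CC − I_C·R_C = 10 − 3.75×1 = 6.25 V > V_CE(sat), so the active-region assumption holds.

active; I_C ≈ 3.7 mA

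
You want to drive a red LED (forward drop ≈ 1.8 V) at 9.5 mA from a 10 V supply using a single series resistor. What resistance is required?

R ≈ 0.86 kΩ

The resistor drops V_S − V_D = 10 − 1.8 = 8.2 V at 9.5 mA.
R = 8.2 V / 9.5 mA = 0.863 kΩ.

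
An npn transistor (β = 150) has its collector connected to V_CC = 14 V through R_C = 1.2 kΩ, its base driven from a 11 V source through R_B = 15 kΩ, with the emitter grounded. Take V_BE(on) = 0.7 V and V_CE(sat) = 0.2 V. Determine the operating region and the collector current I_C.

saturation; I_C ≈ 12 mA

Assume active: I_B = (11 − 0.7)/15 = 0.687 mA, giving I_C = β·I_B = 103 mA.
But then V_CE = 14 − 103×1.2 = -110 V < V_CE(sat) = 0.2 V — impossible in the active region.
So the transistor is saturated. With V_CE = 0.2 V, I_C = (V_CC − 0.2)/R_C = 13.8/1.2 = 11.5 mA.
Check: β·I_B = 103 mA > I_C = 11.5 mA, confirming saturation.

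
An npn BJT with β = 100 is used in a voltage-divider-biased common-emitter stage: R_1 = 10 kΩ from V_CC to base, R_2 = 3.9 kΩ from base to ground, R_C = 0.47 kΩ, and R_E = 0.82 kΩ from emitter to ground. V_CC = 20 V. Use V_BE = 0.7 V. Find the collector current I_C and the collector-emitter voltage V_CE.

I_C ≈ 5.7 mA, V_CE ≈ 13 V

Thevenize the base divider: V_Th = V_CC·R_2/(R_1+R_2) = 20×3.9/13.9 = 5.61 V, R_Th = R_1‖R_2 = 2.81 kΩ.
Base-emitter loop: V_Th = I_B·R_Th + V_BE + (β+1)I_B·R_E, so I_B = (5.61 − 0.7) / (2.81 + 101×0.82) = 0.0574 mA.
I_C = β·I_B = 100×0.0574 = 5.74 mA, and I_E = (β+1)I_B = 5.79 mA.
V_CE = V_CC − I_C·R_C − I_E·R_E = 20 − 5.74×0.47 − 5.79×0.82 = 12.6 V.
V_CE = 12.6 V > 0.2 V confirms active-region operation.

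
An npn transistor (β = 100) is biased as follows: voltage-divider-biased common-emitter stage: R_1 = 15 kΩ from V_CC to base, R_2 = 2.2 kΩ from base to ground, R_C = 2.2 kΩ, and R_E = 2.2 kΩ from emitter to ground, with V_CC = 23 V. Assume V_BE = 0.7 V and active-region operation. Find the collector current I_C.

I_C ≈ 1 mA

Thevenize the base divider: V_Th = V_CC·R_2/(R_1+R_2) = 23×2.2/17.2 = 2.94 V, R_Th = R_1‖R_2 = 1.92 kΩ.
Base-emitter loop: V_Th = I_B·R_Th + V_BE + (β+1)I_B·R_E, so I_B = (2.94 − 0.7) / (1.92 + 101×2.2) = 0.01 mA.
I_C = β·I_B = 100×0.01 = 1 mA, and I_E = (β+1)I_B = 1.01 mA.
V_CE = V_CC − I_C·R_C − I_E·R_E = 23 − 1×2.2 − 1.01×2.2 = 18.6 V.
V_CE = 18.6 V > 0.2 V confirms active-region operation.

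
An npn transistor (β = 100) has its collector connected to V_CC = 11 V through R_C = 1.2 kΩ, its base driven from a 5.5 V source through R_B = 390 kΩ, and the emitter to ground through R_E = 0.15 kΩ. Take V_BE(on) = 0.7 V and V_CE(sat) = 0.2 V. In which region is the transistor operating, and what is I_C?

Assume active. Base-emitter loop: I_B = (V_BB − V_BE)/(R_B + (β+1)R_E) = (5.5 − 0.7)/(390 + 101×0.15) = 0.0118 mA.
I_C = β·I_B = 100×0.0118 = 1.18 mA.
V_CE = V_CC − I_C·R_C − I_E·R_E = 11 − 1.18×1.2 − 1.2×0.15 = 9.4 V > V_CE(sat), so the active-region assumption holds.

active; I_C ≈ 1.2 mA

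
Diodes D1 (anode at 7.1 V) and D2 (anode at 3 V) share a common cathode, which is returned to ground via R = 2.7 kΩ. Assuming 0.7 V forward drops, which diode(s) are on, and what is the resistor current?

Assume both conduct. Then node N would need to be at both 7.1−0.7 = 6.4 V and 3−0.7 = 2.3 V, which is impossible.
Assume only D1 conducts: V_N = 7.1 − 0.7 = 6.4 V, so I_R = 6.4/2.7 = 2.37 mA.
Check D2: its anode-to-cathode voltage is 3 − 6.4 = -3.4 V < 0.7 V, so it is off. The assumption is consistent.

Only D1 conducts; I_R ≈ 2.4 mA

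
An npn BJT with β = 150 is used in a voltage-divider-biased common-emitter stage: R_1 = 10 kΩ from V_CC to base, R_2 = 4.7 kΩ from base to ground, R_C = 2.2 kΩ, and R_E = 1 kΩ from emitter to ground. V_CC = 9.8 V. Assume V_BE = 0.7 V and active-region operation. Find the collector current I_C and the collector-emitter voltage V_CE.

I_C ≈ 2.4 mA, V_CE ≈ 2.2 V

Thevenize the base divider: V_Th = V_CC·R_2/(R_1+R_2) = 9.8×4.7/14.7 = 3.13 V, R_Th = R_1‖R_2 = 3.2 kΩ.
Base-emitter loop: V_Th = I_B·R_Th + V_BE + (β+1)I_B·R_E, so I_B = (3.13 − 0.7) / (3.2 + 151×1) = 0.0158 mA.
I_C = β·I_B = 150×0.0158 = 2.37 mA, and I_E = (β+1)I_B = 2.38 mA.
V_CE = V_CC − I_C·R_C − I_E·R_E = 9.8 − 2.37×2.2 − 2.38×1 = 2.21 V.
V_CE = 2.21 V > 0.2 V confirms active-region operation.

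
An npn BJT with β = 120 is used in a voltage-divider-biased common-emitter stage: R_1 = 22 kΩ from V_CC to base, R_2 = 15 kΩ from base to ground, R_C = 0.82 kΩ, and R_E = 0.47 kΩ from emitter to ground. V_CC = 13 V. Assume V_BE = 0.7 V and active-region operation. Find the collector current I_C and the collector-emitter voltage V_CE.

Thevenize the base divider: V_Th = V_CC·R_2/(R_1+R_2) = 13×15/37 = 5.27 V, R_Th = R_1‖R_2 = 8.92 kΩ.
Base-emitter loop: V_Th = I_B·R_Th + V_BE + (β+1)I_B·R_E, so I_B = (5.27 − 0.7) / (8.92 + 121×0.47) = 0.0695 mA.
I_C = β·I_B = 120×0.0695 = 8.34 mA, and I_E = (β+1)I_B = 8.41 mA.
V_CE = V_CC − I_C·R_C − I_E·R_E = 13 − 8.34×0.82 − 8.41×0.47 = 2.21 V.
V_CE = 2.21 V > 0.2 V confirms active-region operation.

I_C ≈ 8.3 mA, V_CE ≈ 2.2 V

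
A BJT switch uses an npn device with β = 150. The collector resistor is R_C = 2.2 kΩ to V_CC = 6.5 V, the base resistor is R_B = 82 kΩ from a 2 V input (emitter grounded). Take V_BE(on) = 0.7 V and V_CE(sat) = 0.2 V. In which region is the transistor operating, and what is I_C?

Assume active. Base-emitter loop: I_B = (V_BB − V_BE)/R_B = (2 − 0.7)/82 = 0.0159 mA.
I_C = β·I_B = 150×0.0159 = 2.38 mA.
V_CE = V_CC − I_C·R_C = 6.5 − 2.38×2.2 = 1.27 V > V_CE(sat), so the active-region assumption holds.

active; I_C ≈ 2.4 mA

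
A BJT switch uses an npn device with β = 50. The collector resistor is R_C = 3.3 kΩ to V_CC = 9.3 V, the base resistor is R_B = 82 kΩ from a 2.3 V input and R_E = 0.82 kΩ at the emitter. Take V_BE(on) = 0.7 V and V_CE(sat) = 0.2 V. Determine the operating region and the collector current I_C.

active; I_C ≈ 0.65 mA

Assume active. Base-emitter loop: I_B = (V_BB − V_BE)/(R_B + (β+1)R_E) = (2.3 − 0.7)/(82 + 51×0.82) = 0.0129 mA.
I_C = β·I_B = 50×0.0129 = 0.646 mA.
V_CE = V_CC − I_C·R_C − I_E·R_E = 9.3 − 0.646×3.3 − 0.659×0.82 = 6.63 V > V_CE(sat), so the active-region assumption holds.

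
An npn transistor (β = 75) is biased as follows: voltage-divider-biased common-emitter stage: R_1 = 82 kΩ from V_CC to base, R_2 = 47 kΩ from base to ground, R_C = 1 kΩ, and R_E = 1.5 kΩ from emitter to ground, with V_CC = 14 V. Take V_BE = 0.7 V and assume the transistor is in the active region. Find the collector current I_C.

I_C ≈ 2.3 mA

Thevenize the base divider: V_Th = V_CC·R_2/(R_1+R_2) = 14×47/129 = 5.1 V, R_Th = R_1‖R_2 = 29.9 kΩ.
Base-emitter loop: V_Th = I_B·R_Th + V_BE + (β+1)I_B·R_E, so I_B = (5.1 − 0.7) / (29.9 + 76×1.5) = 0.0306 mA.
I_C = β·I_B = 75×0.0306 = 2.29 mA, and I_E = (β+1)I_B = 2.32 mA.
V_CE = V_CC − I_C·R_C − I_E·R_E = 14 − 2.29×1 − 2.32×1.5 = 8.22 V.
V_CE = 8.22 V > 0.2 V confirms active-region operation.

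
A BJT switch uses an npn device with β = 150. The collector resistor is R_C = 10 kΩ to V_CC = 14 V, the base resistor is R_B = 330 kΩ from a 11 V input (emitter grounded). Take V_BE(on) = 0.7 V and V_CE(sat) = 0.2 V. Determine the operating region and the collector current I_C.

Assume active: I_B = (11 − 0.7)/330 = 0.0312 mA, giving I_C = β·I_B = 4.68 mA.
But then V_CE = 14 − 4.68×10 = -32.8 V < V_CE(sat) = 0.2 V — impossible in the active region.
So the transistor is saturated. With V_CE = 0.2 V, I_C = (V_CC − 0.2)/R_C = 13.8/10 = 1.38 mA.
Check: β·I_B = 4.68 mA > I_C = 1.38 mA, confirming saturation.

saturation; I_C ≈ 1.4 mA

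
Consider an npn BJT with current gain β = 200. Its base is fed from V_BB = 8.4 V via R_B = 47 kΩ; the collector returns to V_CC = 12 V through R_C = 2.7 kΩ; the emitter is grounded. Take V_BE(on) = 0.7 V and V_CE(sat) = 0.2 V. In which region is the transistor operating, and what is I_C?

saturation; I_C ≈ 4.4 mA

Assume active: I_B = (8.4 − 0.7)/47 = 0.164 mA, giving I_C = β·I_B = 32.8 mA.
But then V_CE = 12 − 32.8×2.7 = -76.5 V < V_CE(sat) = 0.2 V — impossible in the active region.
So the transistor is saturated. With V_CE = 0.2 V, I_C = (V_CC − 0.2)/R_C = 11.8/2.7 = 4.37 mA.
Check: β·I_B = 32.8 mA > I_C = 4.37 mA, confirming saturation.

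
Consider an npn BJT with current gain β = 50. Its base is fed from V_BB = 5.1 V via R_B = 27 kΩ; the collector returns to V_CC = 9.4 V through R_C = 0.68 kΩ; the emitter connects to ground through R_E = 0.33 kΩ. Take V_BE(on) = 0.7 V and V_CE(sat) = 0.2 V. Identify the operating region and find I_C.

Assume active. Base-emitter loop: I_B = (V_BB − V_BE)/(R_B + (β+1)R_E) = (5.1 − 0.7)/(27 + 51×0.33) = 0.1 mA.
I_C = β·I_B = 50×0.1 = 5.02 mA.
V_CE = V_CC − I_C·R_C − I_E·R_E = 9.4 − 5.02×0.68 − 5.12×0.33 = 4.3 V > V_CE(sat), so the active-region assumption holds.

active; I_C ≈ 5 mA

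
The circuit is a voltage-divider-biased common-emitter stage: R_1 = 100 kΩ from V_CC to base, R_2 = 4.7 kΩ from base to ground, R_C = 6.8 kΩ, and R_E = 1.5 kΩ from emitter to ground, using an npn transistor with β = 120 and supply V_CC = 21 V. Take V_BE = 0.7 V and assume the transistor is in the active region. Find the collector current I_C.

I_C ≈ 0.16 mA

Thevenize the base divider: V_Th = V_CC·R_2/(R_1+R_2) = 21×4.7/105 = 0.943 V, R_Th = R_1‖R_2 = 4.49 kΩ.
Base-emitter loop: V_Th = I_B·R_Th + V_BE + (β+1)I_B·R_E, so I_B = (0.943 − 0.7) / (4.49 + 121×1.5) = 0.0013 mA.
I_C = β·I_B = 120×0.0013 = 0.157 mA, and I_E = (β+1)I_B = 0.158 mA.
V_CE = V_CC − I_C·R_C − I_E·R_E = 21 − 0.157×6.8 − 0.158×1.5 = 19.7 V.
V_CE = 19.7 V > 0.2 V confirms active-region operation.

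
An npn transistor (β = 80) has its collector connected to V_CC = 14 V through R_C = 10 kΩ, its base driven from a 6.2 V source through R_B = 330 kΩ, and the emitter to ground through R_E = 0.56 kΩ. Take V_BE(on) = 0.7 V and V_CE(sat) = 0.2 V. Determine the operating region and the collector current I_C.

active; I_C ≈ 1.2 mA

Assume active. Base-emitter loop: I_B = (V_BB − V_BE)/(R_B + (β+1)R_E) = (6.2 − 0.7)/(330 + 81×0.56) = 0.0147 mA.
I_C = β·I_B = 80×0.0147 = 1.17 mA.
V_CE = V_CC − I_C·R_C − I_E·R_E = 14 − 1.17×10 − 1.19×0.56 = 1.61 V > V_CE(sat), so the active-region assumption holds.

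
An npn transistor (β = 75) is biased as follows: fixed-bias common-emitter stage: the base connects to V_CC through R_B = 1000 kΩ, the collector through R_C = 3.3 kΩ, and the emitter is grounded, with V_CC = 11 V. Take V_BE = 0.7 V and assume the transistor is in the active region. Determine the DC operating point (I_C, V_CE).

Base loop: V_CC = I_B·R_B + V_BE, so I_B = (11 − 0.7)/1000 kΩ = 0.0103 mA.
In the active region I_C = β·I_B = 75 × 0.0103 = 0.772 mA.
Collector loop: V_CE = V_CC − I_C·R_C = 11 − 0.772×3.3 = 8.45 V.
Since V_CE = 8.45 V > V_CE(sat) ≈ 0.2 V, the transistor is in the active region as assumed.

I_C ≈ 0.77 mA, V_CE ≈ 8.5 V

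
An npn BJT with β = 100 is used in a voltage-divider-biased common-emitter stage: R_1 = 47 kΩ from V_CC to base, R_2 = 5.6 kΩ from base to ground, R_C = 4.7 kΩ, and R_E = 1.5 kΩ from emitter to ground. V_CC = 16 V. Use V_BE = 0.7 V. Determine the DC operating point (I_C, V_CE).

Thevenize the base divider: V_Th = V_CC·R_2/(R_1+R_2) = 16×5.6/52.6 = 1.7 V, R_Th = R_1‖R_2 = 5 kΩ.
Base-emitter loop: V_Th = I_B·R_Th + V_BE + (β+1)I_B·R_E, so I_B = (1.7 − 0.7) / (5 + 101×1.5) = 0.00641 mA.
I_C = β·I_B = 100×0.00641 = 0.641 mA, and I_E = (β+1)I_B = 0.648 mA.
V_CE = V_CC − I_C·R_C − I_E·R_E = 16 − 0.641×4.7 − 0.648×1.5 = 12 V.
V_CE = 12 V > 0.2 V confirms active-region operation.

I_C ≈ 0.64 mA, V_CE ≈ 12 V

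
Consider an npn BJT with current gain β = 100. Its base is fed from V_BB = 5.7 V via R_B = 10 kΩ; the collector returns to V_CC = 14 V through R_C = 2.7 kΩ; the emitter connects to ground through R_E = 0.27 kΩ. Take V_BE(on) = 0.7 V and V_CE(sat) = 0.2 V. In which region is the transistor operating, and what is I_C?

saturation; I_C ≈ 4.6 mA

Assume active: I_B = (5.7 − 0.7)/(10 + 101×0.27) = 0.134 mA, I_C = β·I_B = 13.4 mA.
Then V_CE = 14 − 13.4×2.7 − 13.5×0.27 = -25.9 V < 0.2 V — the active assumption fails.
Re-solve with V_CE = 0.2 V. KCL at the emitter: V_E/R_E = (V_BB−0.7−V_E)/R_B + (V_CC−0.2−V_E)/R_C, giving V_E = 1.34 V.
I_C = (V_CC − 0.2 − V_E)/R_C = (13.8 − 1.34)/2.7 = 4.61 mA.
Check: I_B = (5 − 1.34)/10 = 0.366 mA, and β·I_B = 36.6 mA > I_C, confirming saturation.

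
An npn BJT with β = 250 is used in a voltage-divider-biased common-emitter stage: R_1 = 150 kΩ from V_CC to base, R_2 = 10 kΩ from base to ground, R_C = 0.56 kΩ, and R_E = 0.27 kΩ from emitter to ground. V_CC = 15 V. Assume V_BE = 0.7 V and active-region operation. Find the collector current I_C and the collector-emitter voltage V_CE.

I_C ≈ 0.77 mA, V_CE ≈ 14 V

Thevenize the base divider: V_Th = V_CC·R_2/(R_1+R_2) = 15×10/160 = 0.938 V, R_Th = R_1‖R_2 = 9.38 kΩ.
Base-emitter loop: V_Th = I_B·R_Th + V_BE + (β+1)I_B·R_E, so I_B = (0.938 − 0.7) / (9.38 + 251×0.27) = 0.00308 mA.
I_C = β·I_B = 250×0.00308 = 0.77 mA, and I_E = (β+1)I_B = 0.773 mA.
V_CE = V_CC − I_C·R_C − I_E·R_E = 15 − 0.77×0.56 − 0.773×0.27 = 14.4 V.
V_CE = 14.4 V > 0.2 V confirms active-region operation.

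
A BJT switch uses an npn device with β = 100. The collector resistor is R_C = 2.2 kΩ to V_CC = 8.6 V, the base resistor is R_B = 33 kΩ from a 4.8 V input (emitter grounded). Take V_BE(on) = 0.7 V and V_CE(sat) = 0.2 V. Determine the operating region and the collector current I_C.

Assume active: I_B = (4.8 − 0.7)/33 = 0.124 mA, giving I_C = β·I_B = 12.4 mA.
But then V_CE = 8.6 − 12.4×2.2 = -18.7 V < V_CE(sat) = 0.2 V — impossible in the active region.
So the transistor is saturated. With V_CE = 0.2 V, I_C = (V_CC − 0.2)/R_C = 8.4/2.2 = 3.82 mA.
Check: β·I_B = 12.4 mA > I_C = 3.82 mA, confirming saturation.

saturation; I_C ≈ 3.8 mA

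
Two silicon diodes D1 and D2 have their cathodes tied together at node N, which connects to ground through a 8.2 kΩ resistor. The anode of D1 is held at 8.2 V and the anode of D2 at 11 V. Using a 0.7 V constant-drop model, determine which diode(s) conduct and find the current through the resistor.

Only D2 conducts; I_R ≈ 1.3 mA

Assume both conduct. Then node N would need to be at both 8.2−0.7 = 7.5 V and 11−0.7 = 10.3 V, which is impossible.
Assume only D2 conducts: V_N = 11 − 0.7 = 10.3 V, so I_R = 10.3/8.2 = 1.26 mA.
Check D1: its anode-to-cathode voltage is 8.2 − 10.3 = -2.1 V < 0.7 V, so it is off. The assumption is consistent.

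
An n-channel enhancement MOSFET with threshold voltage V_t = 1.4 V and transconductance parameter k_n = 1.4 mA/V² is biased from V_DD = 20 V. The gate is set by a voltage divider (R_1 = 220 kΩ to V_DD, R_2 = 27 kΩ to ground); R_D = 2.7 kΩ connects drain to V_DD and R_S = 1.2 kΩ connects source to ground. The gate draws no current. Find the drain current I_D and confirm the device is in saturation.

I_D ≈ 0.2 mA

V_G = V_DD·R_2/(R_1+R_2) = 20×27/247 = 2.19 V.
Assume saturation: I_D = (k_n/2)(V_GS − V_t)² with V_GS = V_G − I_D·R_S = 2.19 − 1.2·I_D.
Substituting gives 1.01·I_D² − 2.32·I_D + 0.433 = 0, with roots I_D = 0.205 or 2.1 mA.
The root I_D = 2.1 mA gives V_GS = -0.331 V ≤ V_t, so take I_D = 0.205 mA.
Then V_GS = 1.94 V and V_DS = V_DD − I_D(R_D+R_S) = 20 − 0.205×3.9 = 19.2 V.
Saturation requires V_DS ≥ V_GS − V_t = 0.541 V; 19.2 ≥ 0.541 ✓.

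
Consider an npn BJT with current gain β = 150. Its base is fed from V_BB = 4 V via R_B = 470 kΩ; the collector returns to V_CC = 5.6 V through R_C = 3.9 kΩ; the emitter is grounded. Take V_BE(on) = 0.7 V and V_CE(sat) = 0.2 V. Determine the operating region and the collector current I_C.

Assume active. Base-emitter loop: I_B = (V_BB − V_BE)/R_B = (4 − 0.7)/470 = 0.00702 mA.
I_C = β·I_B = 150×0.00702 = 1.05 mA.
V_CE = V_CC − I_C·R_C = 5.6 − 1.05×3.9 = 1.49 V > V_CE(sat), so the active-region assumption holds.

active; I_C ≈ 1.1 mA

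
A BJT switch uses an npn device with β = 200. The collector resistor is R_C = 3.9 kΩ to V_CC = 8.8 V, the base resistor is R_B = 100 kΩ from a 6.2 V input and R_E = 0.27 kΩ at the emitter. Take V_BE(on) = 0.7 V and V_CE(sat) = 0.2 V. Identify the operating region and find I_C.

saturation; I_C ≈ 2.1 mA

Assume active: I_B = (6.2 − 0.7)/(100 + 201×0.27) = 0.0357 mA, I_C = β·I_B = 7.13 mA.
Then V_CE = 8.8 − 7.13×3.9 − 7.17×0.27 = -20.9 V < 0.2 V — the active assumption fails.
Re-solve with V_CE = 0.2 V. KCL at the emitter: V_E/R_E = (V_BB−0.7−V_E)/R_B + (V_CC−0.2−V_E)/R_C, giving V_E = 0.569 V.
I_C = (V_CC − 0.2 − V_E)/R_C = (8.6 − 0.569)/3.9 = 2.06 mA.
Check: I_B = (5.5 − 0.569)/100 = 0.0493 mA, and β·I_B = 9.86 mA > I_C, confirming saturation.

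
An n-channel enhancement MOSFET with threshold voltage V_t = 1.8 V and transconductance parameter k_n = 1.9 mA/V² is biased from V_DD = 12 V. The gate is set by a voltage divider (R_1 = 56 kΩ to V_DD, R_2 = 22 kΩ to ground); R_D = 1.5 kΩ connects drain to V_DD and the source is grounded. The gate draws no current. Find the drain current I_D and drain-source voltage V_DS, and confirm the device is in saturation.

I_D ≈ 2.4 mA, V_DS ≈ 8.4 V

V_G = V_DD·R_2/(R_1+R_2) = 12×22/78 = 3.38 V. With the source grounded, V_GS = V_G = 3.38 V.
Assume saturation: I_D = (k_n/2)(V_GS − V_t)² = (1.9/2)×(3.38 − 1.8)² = 0.95×1.58² = 2.39 mA.
V_DS = V_DD − I_D·R_D = 12 − 2.39×1.5 = 8.42 V.
Saturation requires V_DS ≥ V_GS − V_t = 1.58 V; 8.42 ≥ 1.58 ✓.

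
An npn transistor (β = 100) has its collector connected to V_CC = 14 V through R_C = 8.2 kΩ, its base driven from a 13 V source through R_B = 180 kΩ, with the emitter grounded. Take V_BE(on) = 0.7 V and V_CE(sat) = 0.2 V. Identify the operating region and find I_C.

saturation; I_C ≈ 1.7 mA

Assume active: I_B = (13 − 0.7)/180 = 0.0683 mA, giving I_C = β·I_B = 6.83 mA.
But then V_CE = 14 − 6.83×8.2 = -42 V < V_CE(sat) = 0.2 V — impossible in the active region.
So the transistor is saturated. With V_CE = 0.2 V, I_C = (V_CC − 0.2)/R_C = 13.8/8.2 = 1.68 mA.
Check: β·I_B = 6.83 mA > I_C = 1.68 mA, confirming saturation.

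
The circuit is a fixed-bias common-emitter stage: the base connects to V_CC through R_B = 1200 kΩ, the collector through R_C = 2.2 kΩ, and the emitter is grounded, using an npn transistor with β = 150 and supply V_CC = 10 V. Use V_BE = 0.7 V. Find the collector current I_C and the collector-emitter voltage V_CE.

I_C ≈ 1.2 mA, V_CE ≈ 7.4 V

Base loop: V_CC = I_B·R_B + V_BE, so I_B = (10 − 0.7)/1200 kΩ = 0.00775 mA.
In the active region I_C = β·I_B = 150 × 0.00775 = 1.16 mA.
Collector loop: V_CE = V_CC − I_C·R_C = 10 − 1.16×2.2 = 7.44 V.
Since V_CE = 7.44 V > V_CE(sat) ≈ 0.2 V, the transistor is in the active region as assumed.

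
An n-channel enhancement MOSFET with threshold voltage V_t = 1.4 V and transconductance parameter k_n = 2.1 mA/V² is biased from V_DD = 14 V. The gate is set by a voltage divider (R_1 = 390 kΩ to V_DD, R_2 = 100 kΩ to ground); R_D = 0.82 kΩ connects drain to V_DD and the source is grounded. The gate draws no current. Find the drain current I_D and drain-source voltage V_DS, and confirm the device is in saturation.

I_D ≈ 2.2 mA, V_DS ≈ 12 V

V_G = V_DD·R_2/(R_1+R_2) = 14×100/490 = 2.86 V. With the source grounded, V_GS = V_G = 2.86 V.
Assume saturation: I_D = (k_n/2)(V_GS − V_t)² = (2.1/2)×(2.86 − 1.4)² = 1.05×1.46² = 2.23 mA.
V_DS = V_DD − I_D·R_D = 14 − 2.23×0.82 = 12.2 V.
Saturation requires V_DS ≥ V_GS − V_t = 1.46 V; 12.2 ≥ 1.46 ✓.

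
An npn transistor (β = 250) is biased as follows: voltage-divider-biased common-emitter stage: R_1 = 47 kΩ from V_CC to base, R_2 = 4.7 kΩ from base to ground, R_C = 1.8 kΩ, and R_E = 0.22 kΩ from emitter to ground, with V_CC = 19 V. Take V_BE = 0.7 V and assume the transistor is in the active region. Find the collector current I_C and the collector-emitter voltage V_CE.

I_C ≈ 4.3 mA, V_CE ≈ 10 V

Thevenize the base divider: V_Th = V_CC·R_2/(R_1+R_2) = 19×4.7/51.7 = 1.73 V, R_Th = R_1‖R_2 = 4.27 kΩ.
Base-emitter loop: V_Th = I_B·R_Th + V_BE + (β+1)I_B·R_E, so I_B = (1.73 − 0.7) / (4.27 + 251×0.22) = 0.0173 mA.
I_C = β·I_B = 250×0.0173 = 4.32 mA, and I_E = (β+1)I_B = 4.33 mA.
V_CE = V_CC − I_C·R_C − I_E·R_E = 19 − 4.32×1.8 − 4.33×0.22 = 10.3 V.
V_CE = 10.3 V > 0.2 V confirms active-region operation.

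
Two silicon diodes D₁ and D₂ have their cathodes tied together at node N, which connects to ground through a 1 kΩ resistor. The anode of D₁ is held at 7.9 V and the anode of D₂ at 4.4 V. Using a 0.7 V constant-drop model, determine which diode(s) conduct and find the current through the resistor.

Assume both conduct. Then node N would need to be at both 7.9−0.7 = 7.2 V and 4.4−0.7 = 3.7 V, which is impossible.
Assume only D₁ conducts: V_N = 7.9 − 0.7 = 7.2 V, so I_R = 7.2/1 = 7.2 mA.
Check D₂: its anode-to-cathode voltage is 4.4 − 7.2 = -2.8 V < 0.7 V, so it is off. The assumption is consistent.

Only D₁ conducts; I_R ≈ 7.2 mA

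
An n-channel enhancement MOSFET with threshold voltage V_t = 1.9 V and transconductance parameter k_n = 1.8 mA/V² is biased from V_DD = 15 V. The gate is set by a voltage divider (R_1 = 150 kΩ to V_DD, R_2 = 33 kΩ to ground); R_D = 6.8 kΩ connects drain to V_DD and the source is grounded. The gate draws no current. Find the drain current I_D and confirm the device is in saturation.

V_G = V_DD·R_2/(R_1+R_2) = 15×33/183 = 2.7 V. With the source grounded, V_GS = V_G = 2.7 V.
Assume saturation: I_D = (k_n/2)(V_GS − V_t)² = (1.8/2)×(2.7 − 1.9)² = 0.9×0.805² = 0.583 mA.
V_DS = V_DD − I_D·R_D = 15 − 0.583×6.8 = 11 V.
Saturation requires V_DS ≥ V_GS − V_t = 0.805 V; 11 ≥ 0.805 ✓.

I_D ≈ 0.58 mA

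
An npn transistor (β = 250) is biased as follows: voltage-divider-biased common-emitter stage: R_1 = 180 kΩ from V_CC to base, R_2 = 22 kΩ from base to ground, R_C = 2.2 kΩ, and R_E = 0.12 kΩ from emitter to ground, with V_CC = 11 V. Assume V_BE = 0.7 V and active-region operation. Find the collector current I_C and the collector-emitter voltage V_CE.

I_C ≈ 2.5 mA, V_CE ≈ 5.2 V

Thevenize the base divider: V_Th = V_CC·R_2/(R_1+R_2) = 11×22/202 = 1.2 V, R_Th = R_1‖R_2 = 19.6 kΩ.
Base-emitter loop: V_Th = I_B·R_Th + V_BE + (β+1)I_B·R_E, so I_B = (1.2 − 0.7) / (19.6 + 251×0.12) = 0.01 mA.
I_C = β·I_B = 250×0.01 = 2.5 mA, and I_E = (β+1)I_B = 2.51 mA.
V_CE = V_CC − I_C·R_C − I_E·R_E = 11 − 2.5×2.2 − 2.51×0.12 = 5.19 V.
V_CE = 5.19 V > 0.2 V confirms active-region operation.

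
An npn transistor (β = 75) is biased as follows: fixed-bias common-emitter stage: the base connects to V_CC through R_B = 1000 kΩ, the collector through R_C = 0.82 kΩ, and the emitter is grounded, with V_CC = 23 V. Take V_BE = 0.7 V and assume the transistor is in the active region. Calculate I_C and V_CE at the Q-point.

I_C ≈ 1.7 mA, V_CE ≈ 22 V

Base loop: V_CC = I_B·R_B + V_BE, so I_B = (23 − 0.7)/1000 kΩ = 0.0223 mA.
In the active region I_C = β·I_B = 75 × 0.0223 = 1.67 mA.
Collector loop: V_CE = V_CC − I_C·R_C = 23 − 1.67×0.82 = 21.6 V.
Since V_CE = 21.6 V > V_CE(sat) ≈ 0.2 V, the transistor is in the active region as assumed.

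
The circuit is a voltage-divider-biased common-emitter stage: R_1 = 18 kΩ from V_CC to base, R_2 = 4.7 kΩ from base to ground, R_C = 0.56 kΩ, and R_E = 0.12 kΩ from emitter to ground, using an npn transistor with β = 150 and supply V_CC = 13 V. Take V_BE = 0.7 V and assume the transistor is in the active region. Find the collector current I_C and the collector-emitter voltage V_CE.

I_C ≈ 14 mA, V_CE ≈ 3.7 V

Thevenize the base divider: V_Th = V_CC·R_2/(R_1+R_2) = 13×4.7/22.7 = 2.69 V, R_Th = R_1‖R_2 = 3.73 kΩ.
Base-emitter loop: V_Th = I_B·R_Th + V_BE + (β+1)I_B·R_E, so I_B = (2.69 − 0.7) / (3.73 + 151×0.12) = 0.0912 mA.
I_C = β·I_B = 150×0.0912 = 13.7 mA, and I_E = (β+1)I_B = 13.8 mA.
V_CE = V_CC − I_C·R_C − I_E·R_E = 13 − 13.7×0.56 − 13.8×0.12 = 3.69 V.
V_CE = 3.69 V > 0.2 V confirms active-region operation.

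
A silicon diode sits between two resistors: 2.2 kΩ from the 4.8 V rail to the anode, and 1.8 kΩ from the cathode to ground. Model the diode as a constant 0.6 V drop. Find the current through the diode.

I ≈ 1.1 mA

The two resistors are in series with the diode, so KVL gives 4.8 = I·2.2 + 0.6 + I·1.8.
I = (4.8 − 0.6) / (2.2 + 1.8) kΩ = 4.2 / 4 = 1.05 mA.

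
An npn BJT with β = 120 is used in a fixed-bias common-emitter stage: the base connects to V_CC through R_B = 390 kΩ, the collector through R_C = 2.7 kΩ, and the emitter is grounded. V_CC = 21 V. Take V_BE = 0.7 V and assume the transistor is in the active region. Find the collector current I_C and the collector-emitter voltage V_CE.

Base loop: V_CC = I_B·R_B + V_BE, so I_B = (21 − 0.7)/390 kΩ = 0.0521 mA.
In the active region I_C = β·I_B = 120 × 0.0521 = 6.25 mA.
Collector loop: V_CE = V_CC − I_C·R_C = 21 − 6.25×2.7 = 4.14 V.
Since V_CE = 4.14 V > V_CE(sat) ≈ 0.2 V, the transistor is in the active region as assumed.

I_C ≈ 6.2 mA, V_CE ≈ 4.1 V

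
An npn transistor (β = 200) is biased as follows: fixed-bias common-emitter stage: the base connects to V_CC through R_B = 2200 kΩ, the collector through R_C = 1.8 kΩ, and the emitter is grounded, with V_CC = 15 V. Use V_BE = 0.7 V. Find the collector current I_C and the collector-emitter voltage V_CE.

I_C ≈ 1.3 mA, V_CE ≈ 13 V

Base loop: V_CC = I_B·R_B + V_BE, so I_B = (15 − 0.7)/2200 kΩ = 0.0065 mA.
In the active region I_C = β·I_B = 200 × 0.0065 = 1.3 mA.
Collector loop: V_CE = V_CC − I_C·R_C = 15 − 1.3×1.8 = 12.7 V.
Since V_CE = 12.7 V > V_CE(sat) ≈ 0.2 V, the transistor is in the active region as assumed.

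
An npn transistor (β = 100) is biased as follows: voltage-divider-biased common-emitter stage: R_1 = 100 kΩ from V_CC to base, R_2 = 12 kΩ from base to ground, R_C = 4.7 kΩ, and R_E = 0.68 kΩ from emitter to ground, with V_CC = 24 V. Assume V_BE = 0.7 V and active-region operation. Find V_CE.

Thevenize the base divider: V_Th = V_CC·R_2/(R_1+R_2) = 24×12/112 = 2.57 V, R_Th = R_1‖R_2 = 10.7 kΩ.
Base-emitter loop: V_Th = I_B·R_Th + V_BE + (β+1)I_B·R_E, so I_B = (2.57 − 0.7) / (10.7 + 101×0.68) = 0.0236 mA.
I_C = β·I_B = 100×0.0236 = 2.36 mA, and I_E = (β+1)I_B = 2.38 mA.
V_CE = V_CC − I_C·R_C − I_E·R_E = 24 − 2.36×4.7 − 2.38×0.68 = 11.3 V.
V_CE = 11.3 V > 0.2 V confirms active-region operation.

V_CE ≈ 11 V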